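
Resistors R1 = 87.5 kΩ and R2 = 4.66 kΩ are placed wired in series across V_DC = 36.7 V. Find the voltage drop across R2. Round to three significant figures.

Total series resistance ΣR = 87.5 + 4.66 = 92.16 kΩ.
By the voltage-divider rule, V = 36.7 × 4.660/92.16 = 1.856 V.

V ≈ 1.86 V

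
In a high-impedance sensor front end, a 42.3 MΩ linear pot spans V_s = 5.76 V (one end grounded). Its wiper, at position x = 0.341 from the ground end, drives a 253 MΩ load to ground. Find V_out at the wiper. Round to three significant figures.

V_out ≈ 1.89 V

Split the track: R_lower = x·R_p = 14.42 MΩ, R_upper = (1−x)·R_p = 27.88 MΩ.
Lower segment in parallel with the load: 14.42 ‖ 253 = 13.65 MΩ.
Loaded-divider output: V_out = 5.76 × 0.3287 = 1.893 V.
(Unloaded: V_out = x·V_s = 1.96 V.)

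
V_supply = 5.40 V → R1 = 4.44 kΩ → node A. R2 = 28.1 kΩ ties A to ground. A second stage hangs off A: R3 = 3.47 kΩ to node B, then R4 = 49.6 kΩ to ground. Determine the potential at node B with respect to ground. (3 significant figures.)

V_B ≈ 4.06 V

Node A sees R2 in parallel with the series input of stage 2, R3 + R4 = 53.07 kΩ.
R2 ‖ (R3+R4) = 18.37 kΩ.
First divider: V_A = V_supply · 18.37/(4.44 + 18.37) = 4.349 V.
Then the unloaded second divider: V_B = V_A × R4/(R3+R4) = 4.349 × 0.9346 = 4.065 V.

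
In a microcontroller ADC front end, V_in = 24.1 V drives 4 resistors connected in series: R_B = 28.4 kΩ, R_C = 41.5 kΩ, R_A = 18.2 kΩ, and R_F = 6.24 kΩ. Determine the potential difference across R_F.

ΣR = 28.4 + 41.5 + 18.2 + 6.24 = 94.34 kΩ.
V = V_in · R/ΣR = 24.1 × 0.06614 = 1.594 V.

V ≈ 1.59 V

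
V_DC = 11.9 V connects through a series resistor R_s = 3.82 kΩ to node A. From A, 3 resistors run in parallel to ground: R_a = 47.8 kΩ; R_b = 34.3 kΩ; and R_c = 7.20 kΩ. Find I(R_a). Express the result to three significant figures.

Equivalent of the parallel group: R_p = 5.292 kΩ.
Node voltage V_A = V_DC · R_p/(R_s + R_p) = 11.9 × 0.5808 = 6.911 V.
Branch current I = V_A/R_a = 6.911/47.8 = 0.1446 mA.

I ≈ 0.145 mA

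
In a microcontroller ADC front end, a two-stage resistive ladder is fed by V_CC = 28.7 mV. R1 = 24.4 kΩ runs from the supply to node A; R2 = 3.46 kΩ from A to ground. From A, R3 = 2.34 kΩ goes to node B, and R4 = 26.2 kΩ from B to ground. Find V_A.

V_A ≈ 3.22 mV

Looking into the second stage from A: R3 + R4 = 28.54 kΩ appears in parallel with R2.
Effective lower resistance at A: R2 ‖ 28.54 = 3.086 kΩ.
First divider: V_A = V_CC · 3.086/(24.4 + 3.086) = 3.222 mV.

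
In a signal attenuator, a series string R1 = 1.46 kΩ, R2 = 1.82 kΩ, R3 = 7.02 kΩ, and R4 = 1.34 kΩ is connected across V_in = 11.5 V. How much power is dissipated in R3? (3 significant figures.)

P ≈ 6.85 mW

ΣR = 11.64 kΩ → I = 11.5/11.64 = 0.9880 mA.
P(R3) = I²·R3 = (0.9880)² × 7.02 = 6.852 mW.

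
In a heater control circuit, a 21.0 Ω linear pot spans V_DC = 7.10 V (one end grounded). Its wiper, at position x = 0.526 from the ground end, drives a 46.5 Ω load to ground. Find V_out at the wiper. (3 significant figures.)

The pot divides into 9.954 Ω above the wiper and 11.05 Ω below.
(x·R_p) ‖ R_L = 8.926 Ω.
Then V_out = V_DC · 8.926/(9.954 + 8.926) = 3.357 V.
(Unloaded: V_out = x·V_DC = 3.73 V.)

V_out ≈ 3.36 V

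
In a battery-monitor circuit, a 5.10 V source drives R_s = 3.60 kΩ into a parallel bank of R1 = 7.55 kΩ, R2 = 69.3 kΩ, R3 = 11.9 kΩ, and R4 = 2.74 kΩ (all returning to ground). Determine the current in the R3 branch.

Parallel bank: R_p = 1/(1/7.55 + 1/69.3 + 1/11.9 + 1/2.74) = 1.678 kΩ.
V_A = 5.10 × 1.678/5.278 = 1.622 V.
Branch current I = V_A/R3 = 1.622/11.9 = 0.1363 mA.

I ≈ 0.136 mA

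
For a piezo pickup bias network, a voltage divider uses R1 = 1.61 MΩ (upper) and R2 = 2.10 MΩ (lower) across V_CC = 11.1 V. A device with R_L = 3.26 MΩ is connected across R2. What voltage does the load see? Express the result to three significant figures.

First combine the lower leg with the load: R2 ‖ R_L = 1.277 MΩ.
Then V_out = V_CC · R2'/(R1 + R2') = 11.1 × 1.277/2.887 = 4.910 V.

V_out ≈ 4.91 V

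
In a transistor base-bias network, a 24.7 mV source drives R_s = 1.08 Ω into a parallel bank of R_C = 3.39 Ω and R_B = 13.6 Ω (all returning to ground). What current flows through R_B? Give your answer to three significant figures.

Parallel bank: R_p = 1/(1/3.39 + 1/13.6) = 2.714 Ω.
Node voltage V_A = V_CC · R_p/(R_s + R_p) = 24.7 × 0.7153 = 17.67 mV.
Branch current I = V_A/R_B = 17.67/13.6 = 1.299 mA.

I ≈ 1.30 mA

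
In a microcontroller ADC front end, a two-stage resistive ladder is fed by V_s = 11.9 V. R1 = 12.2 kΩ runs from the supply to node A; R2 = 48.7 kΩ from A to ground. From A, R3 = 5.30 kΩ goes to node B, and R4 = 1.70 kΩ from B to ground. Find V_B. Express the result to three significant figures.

V_B ≈ 0.965 V

Node A sees R2 in parallel with the series input of stage 2, R3 + R4 = 7.000 kΩ.
Effective lower resistance at A: R2 ‖ 7.000 = 6.120 kΩ.
So V_A = 11.9 × 0.3341 = 3.975 V.
Then the unloaded second divider: V_B = V_A × R4/(R3+R4) = 3.975 × 0.2429 = 0.9655 V.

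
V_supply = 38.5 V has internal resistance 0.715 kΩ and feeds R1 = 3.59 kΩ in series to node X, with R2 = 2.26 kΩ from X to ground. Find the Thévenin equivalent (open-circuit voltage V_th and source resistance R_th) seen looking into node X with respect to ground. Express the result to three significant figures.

R1' = 0.715 + 3.59 = 4.305 kΩ (source resistance + R1).
Open-circuit (no load on X): V_th = V_supply · R2/(R1' + R2) = 38.5 × 2.26/(4.305 + 2.26) = 13.25 V.
Looking into X with the source shorted: R_th = R1'·R2/(R1'+R2) = 4.305 × 2.26/6.565 = 1.482 kΩ.

V_th ≈ 13.3 V, R_th ≈ 1.48 kΩ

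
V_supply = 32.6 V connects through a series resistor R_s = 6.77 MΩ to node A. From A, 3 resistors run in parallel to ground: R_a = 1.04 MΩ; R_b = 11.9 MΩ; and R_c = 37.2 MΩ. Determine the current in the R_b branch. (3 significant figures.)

I ≈ 0.332 µA

Parallel bank: R_p = 1/(1/1.04 + 1/11.9 + 1/37.2) = 0.9324 MΩ.
V_A by voltage divider: V_A = 32.6 × 0.9324/(6.77 + 0.9324) = 3.946 V.
I(R_b) = V_A / R_b = 3.946/11.9 = 0.3316 µA.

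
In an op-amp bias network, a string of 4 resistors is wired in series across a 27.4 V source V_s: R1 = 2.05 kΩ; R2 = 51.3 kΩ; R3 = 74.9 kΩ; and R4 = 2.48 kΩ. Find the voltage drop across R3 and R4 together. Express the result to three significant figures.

Series total: ΣR = 2.05 + 51.3 + 74.9 + 2.48 = 130.7 kΩ.
R_{R3..R4} = 74.9 + 2.48 = 77.38 kΩ.
V = V_s · R/ΣR = 27.4 × 0.5919 = 16.22 V.

V ≈ 16.2 V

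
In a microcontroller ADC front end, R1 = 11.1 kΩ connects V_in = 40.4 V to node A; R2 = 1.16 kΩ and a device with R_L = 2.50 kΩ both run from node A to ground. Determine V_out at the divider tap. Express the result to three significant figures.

V_out ≈ 2.69 V

First combine the lower leg with the load: R2 ‖ R_L = 0.7923 kΩ.
Then V_out = V_in · R2'/(R1 + R2') = 40.4 × 0.7923/11.89 = 2.692 V.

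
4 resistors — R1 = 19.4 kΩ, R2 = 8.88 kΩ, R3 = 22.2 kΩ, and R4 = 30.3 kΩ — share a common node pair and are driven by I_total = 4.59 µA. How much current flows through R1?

Conductances: ΣG = 1/19.4 + 1/8.88 + 1/22.2 + 1/30.3 = 0.2422 (1/kΩ).
By the current-divider rule, I = I_total · G_k/ΣG = 4.59 × 0.2128 = 0.9768 µA.

I ≈ 0.977 µA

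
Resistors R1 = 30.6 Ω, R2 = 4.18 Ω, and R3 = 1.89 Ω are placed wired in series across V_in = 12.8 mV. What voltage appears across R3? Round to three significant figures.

V ≈ 0.660 mV

Series total: ΣR = 30.6 + 4.18 + 1.89 = 36.67 Ω.
By the voltage-divider rule, V = 12.8 × 1.890/36.67 = 0.6597 mV.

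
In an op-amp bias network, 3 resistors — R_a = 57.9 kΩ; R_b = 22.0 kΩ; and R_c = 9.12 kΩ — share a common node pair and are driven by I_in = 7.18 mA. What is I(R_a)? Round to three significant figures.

Conductances: ΣG = 1/57.9 + 1/22.0 + 1/9.12 = 0.1724 (1/kΩ).
R_a takes the fraction G_k/ΣG = 0.01727/0.1724 = 0.1002, so I = 7.18 × 0.1002 = 0.7194 mA.

I ≈ 0.719 mA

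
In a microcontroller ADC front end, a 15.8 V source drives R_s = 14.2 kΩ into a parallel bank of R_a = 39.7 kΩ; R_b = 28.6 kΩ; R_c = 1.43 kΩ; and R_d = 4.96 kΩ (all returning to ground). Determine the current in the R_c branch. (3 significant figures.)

I ≈ 0.754 mA

Combine the parallel branches: R_p = (1/39.7 + 1/28.6 + 1/1.43 + 1/4.96)⁻¹ = 1.041 kΩ.
V_A by voltage divider: V_A = 15.8 × 1.041/(14.2 + 1.041) = 1.079 V.
Branch current I = V_A/R_c = 1.079/1.43 = 0.7543 mA.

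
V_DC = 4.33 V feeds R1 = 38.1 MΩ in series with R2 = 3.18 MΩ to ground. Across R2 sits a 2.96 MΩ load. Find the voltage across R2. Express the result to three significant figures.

V_out ≈ 0.167 V

First combine the lower leg with the load: R2 ‖ R_L = 1.533 MΩ.
Then V_out = V_DC · R2'/(R1 + R2') = 4.33 × 1.533/39.63 = 0.1675 V.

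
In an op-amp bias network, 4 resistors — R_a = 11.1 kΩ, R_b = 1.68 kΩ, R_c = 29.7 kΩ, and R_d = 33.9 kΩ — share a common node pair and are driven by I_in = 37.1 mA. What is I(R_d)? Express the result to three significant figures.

Total conductance ΣG = 1/11.1 + 1/1.68 + 1/29.7 + 1/33.9 = 0.7485 (units of 1/kΩ).
Current divider: I(R_d) = I_in · G_k/ΣG = 37.1 × (0.02950/0.7485) = 37.1 × 0.03941 = 1.462 mA.

I ≈ 1.46 mA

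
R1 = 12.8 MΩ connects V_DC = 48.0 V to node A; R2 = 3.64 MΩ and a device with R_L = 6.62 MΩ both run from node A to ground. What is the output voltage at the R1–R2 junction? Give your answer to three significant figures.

V_out ≈ 7.44 V

The load sits in parallel with R2, giving an effective lower resistance R2' = R2·R_L/(R2+R_L) = 2.349 MΩ.
Then V_out = V_DC · R2'/(R1 + R2') = 48.0 × 2.349/15.15 = 7.442 V.
(Unloaded it would be 10.6 V; the load pulls it down.)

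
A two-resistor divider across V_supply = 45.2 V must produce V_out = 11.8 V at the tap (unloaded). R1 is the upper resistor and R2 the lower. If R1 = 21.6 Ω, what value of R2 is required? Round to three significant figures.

R2 ≈ 7.63 Ω

Required fraction k = V_out/V_supply = 0.2611.
Rearranging, R2 = R1·k/(1−k) = 21.6 × 0.3533 = 7.631 Ω.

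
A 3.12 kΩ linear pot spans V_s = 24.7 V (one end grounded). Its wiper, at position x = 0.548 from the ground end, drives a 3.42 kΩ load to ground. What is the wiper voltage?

V_out ≈ 11.0 V

Lower segment x·R_p = 1.710 kΩ; upper segment (1−x)·R_p = 1.410 kΩ.
Lower segment in parallel with the load: 1.710 ‖ 3.42 = 1.140 kΩ.
V_out = 24.7 × 1.140/(1.410 + 1.140) = 11.04 V.
(Unloaded: V_out = x·V_s = 13.5 V.)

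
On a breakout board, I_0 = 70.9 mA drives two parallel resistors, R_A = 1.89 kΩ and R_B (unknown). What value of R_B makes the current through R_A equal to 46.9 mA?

R_B ≈ 3.69 kΩ

Two-branch current divider: I_A = I_0 · R_B/(R_A + R_B).
With f = 0.6615, R_B = R_A · f/(1−f) = 1.89 × 1.954 = 3.693 kΩ.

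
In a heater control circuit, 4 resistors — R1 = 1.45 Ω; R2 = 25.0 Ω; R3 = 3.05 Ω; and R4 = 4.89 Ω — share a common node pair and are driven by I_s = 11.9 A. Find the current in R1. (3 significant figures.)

Total conductance ΣG = 1/1.45 + 1/25.0 + 1/3.05 + 1/4.89 = 1.262 (units of 1/Ω).
Current divider: I(R1) = I_s · G_k/ΣG = 11.9 × (0.6897/1.262) = 11.9 × 0.5465 = 6.503 A.

I ≈ 6.50 A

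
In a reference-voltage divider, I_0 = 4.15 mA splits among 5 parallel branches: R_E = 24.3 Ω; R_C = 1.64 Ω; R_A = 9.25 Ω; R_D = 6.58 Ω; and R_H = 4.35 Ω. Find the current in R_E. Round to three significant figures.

I ≈ 0.150 mA

Conductances: ΣG = 1/24.3 + 1/1.64 + 1/9.25 + 1/6.58 + 1/4.35 = 1.141 (1/Ω).
By the current-divider rule, I = I_0 · G_k/ΣG = 4.15 × 0.03607 = 0.1497 mA.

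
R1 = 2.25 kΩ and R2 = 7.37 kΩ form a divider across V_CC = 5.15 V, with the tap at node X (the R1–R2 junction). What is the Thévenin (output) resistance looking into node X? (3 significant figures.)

R_th ≈ 1.72 kΩ

Zeroing V_CC shorts the top of R1 to ground, so R_th = R1 ‖ R2 = 1.724 kΩ.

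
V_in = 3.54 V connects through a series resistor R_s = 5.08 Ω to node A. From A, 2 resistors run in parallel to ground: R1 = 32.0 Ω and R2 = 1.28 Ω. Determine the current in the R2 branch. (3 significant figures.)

I ≈ 0.539 A

Parallel bank: R_p = 1/(1/32.0 + 1/1.28) = 1.231 Ω.
Node voltage V_A = V_in · R_p/(R_s + R_p) = 3.54 × 0.1950 = 0.6904 V.
I(R2) = V_A / R2 = 0.6904/1.28 = 0.5394 A.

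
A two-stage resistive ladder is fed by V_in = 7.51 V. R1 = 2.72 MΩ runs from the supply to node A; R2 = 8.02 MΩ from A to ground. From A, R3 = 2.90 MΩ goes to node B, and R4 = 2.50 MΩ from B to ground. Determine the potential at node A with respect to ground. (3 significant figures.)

Looking into the second stage from A: R3 + R4 = 5.400 MΩ appears in parallel with R2.
R2 ‖ (R3+R4) = 3.227 MΩ.
So V_A = 7.51 × 0.5426 = 4.075 V.

V_A ≈ 4.08 V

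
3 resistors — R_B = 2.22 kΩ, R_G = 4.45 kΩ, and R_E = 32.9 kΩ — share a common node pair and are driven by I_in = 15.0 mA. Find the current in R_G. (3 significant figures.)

I ≈ 4.78 mA

ΣG = 1/2.22 + 1/4.45 + 1/32.9 = 0.7056.
By the current-divider rule, I = I_in · G_k/ΣG = 15.0 × 0.3185 = 4.777 mA.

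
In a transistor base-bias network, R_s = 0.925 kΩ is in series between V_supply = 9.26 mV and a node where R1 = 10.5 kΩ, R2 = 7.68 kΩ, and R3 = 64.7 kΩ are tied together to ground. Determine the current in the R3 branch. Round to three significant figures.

Equivalent of the parallel group: R_p = 4.151 kΩ.
V_A by voltage divider: V_A = 9.26 × 4.151/(0.925 + 4.151) = 7.573 mV.
I(R3) = V_A / R3 = 7.573/64.7 = 0.1170 µA.

I ≈ 0.117 µA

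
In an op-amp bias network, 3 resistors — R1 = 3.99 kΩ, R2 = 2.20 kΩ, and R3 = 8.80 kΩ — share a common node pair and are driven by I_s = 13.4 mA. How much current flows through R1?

I ≈ 4.10 mA

ΣG = 1/3.99 + 1/2.20 + 1/8.80 = 0.8188.
R1 takes the fraction G_k/ΣG = 0.2506/0.8188 = 0.3061, so I = 13.4 × 0.3061 = 4.102 mA.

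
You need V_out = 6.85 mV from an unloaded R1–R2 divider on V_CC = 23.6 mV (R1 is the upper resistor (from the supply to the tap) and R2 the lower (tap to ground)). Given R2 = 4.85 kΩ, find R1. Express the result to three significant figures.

The divider ratio is R2/(R1+R2) = 6.85/23.6 = 0.2903.
So R1 = R2 · (V_CC/V_out − 1) = 4.85 × (23.6/6.85 − 1) = 4.85 × 2.445 = 11.86 kΩ.

R1 ≈ 11.9 kΩ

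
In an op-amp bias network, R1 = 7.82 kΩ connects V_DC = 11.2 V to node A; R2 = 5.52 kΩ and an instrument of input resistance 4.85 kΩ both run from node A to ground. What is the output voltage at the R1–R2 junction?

R2 ‖ R_L = (5.52 × 4.85)/(5.52 + 4.85) = 2.582 kΩ.
Then V_out = V_DC · R2'/(R1 + R2') = 11.2 × 2.582/10.40 = 2.780 V.

V_out ≈ 2.78 V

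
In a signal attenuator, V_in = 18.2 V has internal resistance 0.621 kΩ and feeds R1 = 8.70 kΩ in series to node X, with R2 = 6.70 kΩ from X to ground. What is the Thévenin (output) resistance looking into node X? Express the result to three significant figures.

R_th ≈ 3.90 kΩ

R1' = 0.621 + 8.70 = 9.321 kΩ (source resistance + R1).
With V_in suppressed (replaced by a short), R_th = R1' ‖ R2 = (9.321 × 6.70)/(9.321 + 6.70) = 3.898 kΩ.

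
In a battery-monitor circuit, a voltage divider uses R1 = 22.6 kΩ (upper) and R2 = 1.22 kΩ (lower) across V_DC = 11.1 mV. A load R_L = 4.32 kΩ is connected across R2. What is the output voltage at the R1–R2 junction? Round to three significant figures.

V_out ≈ 0.448 mV

R2 ‖ R_L = (1.22 × 4.32)/(1.22 + 4.32) = 0.9513 kΩ.
Voltage divider with the loaded lower leg: V_out = 11.1 × 0.9513/(22.6 + 0.9513) = 11.1 × 0.04039 = 0.4484 mV.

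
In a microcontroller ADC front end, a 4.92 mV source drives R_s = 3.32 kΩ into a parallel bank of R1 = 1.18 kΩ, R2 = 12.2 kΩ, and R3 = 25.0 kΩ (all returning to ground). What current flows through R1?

I ≈ 0.988 µA

Combine the parallel branches: R_p = (1/1.18 + 1/12.2 + 1/25.0)⁻¹ = 1.032 kΩ.
V_A by voltage divider: V_A = 4.92 × 1.032/(3.32 + 1.032) = 1.166 mV.
I(R1) = V_A / R1 = 1.166/1.18 = 0.9884 µA.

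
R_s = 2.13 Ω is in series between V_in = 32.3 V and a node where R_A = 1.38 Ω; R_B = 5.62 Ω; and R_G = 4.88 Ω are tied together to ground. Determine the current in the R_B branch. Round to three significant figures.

Equivalent of the parallel group: R_p = 0.9029 Ω.
V_A = 32.3 × 0.9029/3.033 = 9.616 V.
I(R_B) = V_A / R_B = 9.616/5.62 = 1.711 A.

I ≈ 1.71 A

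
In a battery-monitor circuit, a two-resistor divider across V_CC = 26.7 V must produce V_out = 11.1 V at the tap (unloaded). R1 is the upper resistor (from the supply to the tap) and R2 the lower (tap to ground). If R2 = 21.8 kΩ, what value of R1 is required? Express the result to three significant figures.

V_out/V_CC = R2/(R1+R2) = 0.4157.
Rearranging, R1 = R2·(1−k)/k = 21.8 × 1.405 = 30.64 kΩ.

R1 ≈ 30.6 kΩ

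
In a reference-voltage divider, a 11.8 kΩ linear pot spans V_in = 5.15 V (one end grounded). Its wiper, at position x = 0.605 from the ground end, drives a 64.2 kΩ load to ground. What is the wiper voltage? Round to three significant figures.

Split the track: R_lower = x·R_p = 7.139 kΩ, R_upper = (1−x)·R_p = 4.661 kΩ.
(x·R_p) ‖ R_L = 6.425 kΩ.
V_out = 5.15 × 6.425/(4.661 + 6.425) = 2.985 V.

V_out ≈ 2.98 V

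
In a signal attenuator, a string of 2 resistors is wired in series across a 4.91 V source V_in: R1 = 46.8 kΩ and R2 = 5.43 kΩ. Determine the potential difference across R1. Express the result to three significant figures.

V ≈ 4.40 V

Series total: ΣR = 46.8 + 5.43 = 52.23 kΩ.
V = V_in · R/ΣR = 4.91 × 0.8960 = 4.400 V.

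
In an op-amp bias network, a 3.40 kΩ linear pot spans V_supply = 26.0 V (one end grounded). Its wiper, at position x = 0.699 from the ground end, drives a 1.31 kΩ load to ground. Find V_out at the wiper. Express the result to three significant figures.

V_out ≈ 11.8 V

The pot divides into 1.023 kΩ above the wiper and 2.377 kΩ below.
R_L loads the lower segment: effective lower R = 0.8445 kΩ.
V_out = 26.0 × 0.8445/(1.023 + 0.8445) = 11.75 V.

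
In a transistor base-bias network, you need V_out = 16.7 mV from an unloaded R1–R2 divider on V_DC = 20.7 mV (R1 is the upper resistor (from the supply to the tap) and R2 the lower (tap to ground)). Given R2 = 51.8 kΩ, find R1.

Required fraction k = V_out/V_DC = 0.8068.
So R1 = R2 · (V_DC/V_out − 1) = 51.8 × (20.7/16.7 − 1) = 51.8 × 0.2395 = 12.41 kΩ.

R1 ≈ 12.4 kΩ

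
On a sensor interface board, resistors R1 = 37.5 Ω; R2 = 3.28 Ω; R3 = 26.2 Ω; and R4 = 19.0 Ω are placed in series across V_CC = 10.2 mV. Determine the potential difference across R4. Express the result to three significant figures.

V ≈ 2.25 mV

ΣR = 37.5 + 3.28 + 26.2 + 19.0 = 85.98 Ω.
V = V_CC · R/ΣR = 10.2 × 0.2210 = 2.254 mV.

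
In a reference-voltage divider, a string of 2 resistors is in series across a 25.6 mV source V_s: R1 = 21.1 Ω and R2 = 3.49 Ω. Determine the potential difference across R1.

ΣR = 21.1 + 3.49 = 24.59 Ω.
V = V_s · R/ΣR = 25.6 × 0.8581 = 21.97 mV.

V ≈ 22.0 mV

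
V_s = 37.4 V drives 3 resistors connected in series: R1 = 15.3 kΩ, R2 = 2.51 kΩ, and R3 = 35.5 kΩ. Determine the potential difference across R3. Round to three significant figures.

V ≈ 24.9 V

Series total: ΣR = 15.3 + 2.51 + 35.5 = 53.31 kΩ.
V = V_s · R/ΣR = 37.4 × 0.6659 = 24.91 V.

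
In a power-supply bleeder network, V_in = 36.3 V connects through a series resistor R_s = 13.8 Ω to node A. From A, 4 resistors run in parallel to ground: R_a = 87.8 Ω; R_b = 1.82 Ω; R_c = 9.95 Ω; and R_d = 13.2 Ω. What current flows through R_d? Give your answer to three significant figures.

I ≈ 0.246 A

Parallel bank: R_p = 1/(1/87.8 + 1/1.82 + 1/9.95 + 1/13.2) = 1.357 Ω.
Node voltage V_A = V_in · R_p/(R_s + R_p) = 36.3 × 0.08951 = 3.249 V.
Branch current I = V_A/R_d = 3.249/13.2 = 0.2462 A.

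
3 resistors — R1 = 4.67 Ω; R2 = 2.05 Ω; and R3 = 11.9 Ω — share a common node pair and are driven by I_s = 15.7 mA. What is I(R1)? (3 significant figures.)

I ≈ 4.28 mA

Conductances: ΣG = 1/4.67 + 1/2.05 + 1/11.9 = 0.7860 (1/Ω).
R1 takes the fraction G_k/ΣG = 0.2141/0.7860 = 0.2724, so I = 15.7 × 0.2724 = 4.277 mA.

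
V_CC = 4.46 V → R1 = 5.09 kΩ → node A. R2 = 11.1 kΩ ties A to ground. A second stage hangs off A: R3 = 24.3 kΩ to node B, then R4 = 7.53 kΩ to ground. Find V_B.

The second stage (R3 + R4 = 31.83 kΩ) loads node A in parallel with R2.
Effective lower resistance at A: R2 ‖ 31.83 = 8.230 kΩ.
So V_A = 4.46 × 0.6179 = 2.756 V.
Then the unloaded second divider: V_B = V_A × R4/(R3+R4) = 2.756 × 0.2366 = 0.6519 V.

V_B ≈ 0.652 V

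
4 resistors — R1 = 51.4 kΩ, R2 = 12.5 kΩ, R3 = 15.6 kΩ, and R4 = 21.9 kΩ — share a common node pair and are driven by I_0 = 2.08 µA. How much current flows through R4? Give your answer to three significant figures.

ΣG = 1/51.4 + 1/12.5 + 1/15.6 + 1/21.9 = 0.2092.
R4 takes the fraction G_k/ΣG = 0.04566/0.2092 = 0.2182, so I = 2.08 × 0.2182 = 0.4540 µA.

I ≈ 0.454 µA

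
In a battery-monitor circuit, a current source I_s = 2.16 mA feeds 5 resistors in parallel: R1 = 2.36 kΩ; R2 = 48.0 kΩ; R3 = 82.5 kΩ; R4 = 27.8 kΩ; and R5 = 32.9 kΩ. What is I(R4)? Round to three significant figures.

I ≈ 0.149 mA

ΣG = 1/2.36 + 1/48.0 + 1/82.5 + 1/27.8 + 1/32.9 = 0.5230.
By the current-divider rule, I = I_s · G_k/ΣG = 2.16 × 0.06877 = 0.1485 mA.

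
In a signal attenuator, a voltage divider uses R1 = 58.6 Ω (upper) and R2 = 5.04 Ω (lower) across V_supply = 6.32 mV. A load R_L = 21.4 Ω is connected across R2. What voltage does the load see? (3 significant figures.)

R2 ‖ R_L = (5.04 × 21.4)/(5.04 + 21.4) = 4.079 Ω.
Then V_out = V_supply · R2'/(R1 + R2') = 6.32 × 4.079/62.68 = 0.4113 mV.
(Unloaded it would be 0.501 mV; the load pulls it down.)

V_out ≈ 0.411 mV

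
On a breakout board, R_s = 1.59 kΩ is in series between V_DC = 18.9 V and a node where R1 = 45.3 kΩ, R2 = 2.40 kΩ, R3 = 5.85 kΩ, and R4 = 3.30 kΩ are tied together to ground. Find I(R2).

Parallel bank: R_p = 1/(1/45.3 + 1/2.40 + 1/5.85 + 1/3.30) = 1.096 kΩ.
V_A = 18.9 × 1.096/2.686 = 7.710 V.
Branch current I = V_A/R2 = 7.710/2.40 = 3.213 mA.

I ≈ 3.21 mA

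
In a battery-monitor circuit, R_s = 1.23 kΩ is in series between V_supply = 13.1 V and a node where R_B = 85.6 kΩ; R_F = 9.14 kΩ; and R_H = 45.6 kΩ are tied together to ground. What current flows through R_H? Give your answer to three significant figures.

I ≈ 0.244 mA

Equivalent of the parallel group: R_p = 6.992 kΩ.
Node voltage V_A = V_supply · R_p/(R_s + R_p) = 13.1 × 0.8504 = 11.14 V.
Branch current I = V_A/R_H = 11.14/45.6 = 0.2443 mA.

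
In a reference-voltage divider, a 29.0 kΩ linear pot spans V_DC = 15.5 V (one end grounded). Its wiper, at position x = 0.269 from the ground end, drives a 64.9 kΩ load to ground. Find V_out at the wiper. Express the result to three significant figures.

Split the track: R_lower = x·R_p = 7.801 kΩ, R_upper = (1−x)·R_p = 21.20 kΩ.
R_L loads the lower segment: effective lower R = 6.964 kΩ.
V_out = 15.5 × 6.964/(21.20 + 6.964) = 3.833 V.

V_out ≈ 3.83 V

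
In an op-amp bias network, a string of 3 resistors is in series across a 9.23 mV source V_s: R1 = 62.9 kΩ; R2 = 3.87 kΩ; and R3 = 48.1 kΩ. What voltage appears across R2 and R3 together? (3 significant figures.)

Series total: ΣR = 62.9 + 3.87 + 48.1 = 114.9 kΩ.
R_{R2..R3} = 3.87 + 48.1 = 51.97 kΩ.
By the voltage-divider rule, V = 9.23 × 51.97/114.9 = 4.176 mV.

V ≈ 4.18 mV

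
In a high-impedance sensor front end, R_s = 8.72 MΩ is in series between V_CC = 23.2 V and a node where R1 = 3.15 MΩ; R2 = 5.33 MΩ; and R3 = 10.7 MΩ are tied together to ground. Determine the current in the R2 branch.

Combine the parallel branches: R_p = (1/3.15 + 1/5.33 + 1/10.7)⁻¹ = 1.671 MΩ.
V_A by voltage divider: V_A = 23.2 × 1.671/(8.72 + 1.671) = 3.730 V.
I(R2) = V_A / R2 = 3.730/5.33 = 0.6999 µA.

I ≈ 0.700 µA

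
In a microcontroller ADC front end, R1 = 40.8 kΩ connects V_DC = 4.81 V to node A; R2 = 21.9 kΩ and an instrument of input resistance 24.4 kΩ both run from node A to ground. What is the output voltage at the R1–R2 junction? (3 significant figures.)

V_out ≈ 1.06 V

First combine the lower leg with the load: R2 ‖ R_L = 11.54 kΩ.
Voltage divider with the loaded lower leg: V_out = 4.81 × 11.54/(40.8 + 11.54) = 4.81 × 0.2205 = 1.061 V.
(Unloaded it would be 1.68 V; the load pulls it down.)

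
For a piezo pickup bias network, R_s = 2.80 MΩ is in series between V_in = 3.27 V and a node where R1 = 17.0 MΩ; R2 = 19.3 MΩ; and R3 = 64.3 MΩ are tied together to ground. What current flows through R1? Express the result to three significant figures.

I ≈ 0.142 µA

Equivalent of the parallel group: R_p = 7.925 MΩ.
Node voltage V_A = V_in · R_p/(R_s + R_p) = 3.27 × 0.7389 = 2.416 V.
Branch current I = V_A/R1 = 2.416/17.0 = 0.1421 µA.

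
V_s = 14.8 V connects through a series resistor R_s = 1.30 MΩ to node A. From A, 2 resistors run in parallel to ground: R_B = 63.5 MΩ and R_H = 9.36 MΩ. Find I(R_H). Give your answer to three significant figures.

I ≈ 1.36 µA

Equivalent of the parallel group: R_p = 8.158 MΩ.
V_A = 14.8 × 8.158/9.458 = 12.77 V.
Branch current I = V_A/R_H = 12.77/9.36 = 1.364 µA.
(Check via current divider: I_total = 1.565 µA; share G_k/ΣG = 0.8715 → same result.)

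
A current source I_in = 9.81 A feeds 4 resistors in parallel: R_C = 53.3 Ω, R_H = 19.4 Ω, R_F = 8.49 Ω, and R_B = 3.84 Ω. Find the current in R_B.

Total conductance ΣG = 1/53.3 + 1/19.4 + 1/8.49 + 1/3.84 = 0.4485 (units of 1/Ω).
Current divider: I(R_B) = I_in · G_k/ΣG = 9.81 × (0.2604/0.4485) = 9.81 × 0.5806 = 5.696 A.

I ≈ 5.70 A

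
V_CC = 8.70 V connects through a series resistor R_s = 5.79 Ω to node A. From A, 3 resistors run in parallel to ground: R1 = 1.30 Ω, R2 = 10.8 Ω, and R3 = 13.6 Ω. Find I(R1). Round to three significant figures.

Combine the parallel branches: R_p = (1/1.30 + 1/10.8 + 1/13.6)⁻¹ = 1.069 Ω.
V_A by voltage divider: V_A = 8.70 × 1.069/(5.79 + 1.069) = 1.356 V.
Branch current I = V_A/R1 = 1.356/1.30 = 1.043 A.

I ≈ 1.04 A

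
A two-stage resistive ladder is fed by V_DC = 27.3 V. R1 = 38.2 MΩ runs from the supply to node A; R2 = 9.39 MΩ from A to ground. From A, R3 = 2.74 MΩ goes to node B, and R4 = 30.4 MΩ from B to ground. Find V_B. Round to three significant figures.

Looking into the second stage from A: R3 + R4 = 33.14 MΩ appears in parallel with R2.
R2 ‖ (R3+R4) = 7.317 MΩ.
So V_A = 27.3 × 0.1607 = 4.388 V.
V_B = V_A × 0.9173 = 4.026 V.

V_B ≈ 4.03 V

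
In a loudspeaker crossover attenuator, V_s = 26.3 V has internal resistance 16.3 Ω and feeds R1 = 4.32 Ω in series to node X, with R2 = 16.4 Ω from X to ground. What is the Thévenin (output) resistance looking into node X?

R_th ≈ 9.13 Ω

R1' = 16.3 + 4.32 = 20.62 Ω (source resistance + R1).
With V_s suppressed (replaced by a short), R_th = R1' ‖ R2 = (20.62 × 16.4)/(20.62 + 16.4) = 9.135 Ω.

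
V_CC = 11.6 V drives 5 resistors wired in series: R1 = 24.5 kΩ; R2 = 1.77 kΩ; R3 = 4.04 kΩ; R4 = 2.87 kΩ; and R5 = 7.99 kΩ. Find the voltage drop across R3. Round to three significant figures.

V ≈ 1.14 V

Series total: ΣR = 24.5 + 1.77 + 4.04 + 2.87 + 7.99 = 41.17 kΩ.
V = V_CC · R/ΣR = 11.6 × 0.09813 = 1.138 V.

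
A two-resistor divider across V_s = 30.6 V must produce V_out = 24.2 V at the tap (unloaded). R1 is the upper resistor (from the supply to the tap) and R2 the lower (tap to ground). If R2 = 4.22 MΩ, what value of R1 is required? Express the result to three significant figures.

R1 ≈ 1.12 MΩ

The divider ratio is R2/(R1+R2) = 24.2/30.6 = 0.7908.
So R1 = R2 · (V_s/V_out − 1) = 4.22 × (30.6/24.2 − 1) = 4.22 × 0.2645 = 1.116 MΩ.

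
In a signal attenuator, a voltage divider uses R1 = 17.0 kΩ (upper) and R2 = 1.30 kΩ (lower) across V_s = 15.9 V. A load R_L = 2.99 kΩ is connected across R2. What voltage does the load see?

V_out ≈ 0.805 V

The load sits in parallel with R2, giving an effective lower resistance R2' = R2·R_L/(R2+R_L) = 0.9061 kΩ.
Now apply the divider: V_out = 15.9 × 0.05060 = 0.8046 V.
(Unloaded it would be 1.13 V; the load pulls it down.)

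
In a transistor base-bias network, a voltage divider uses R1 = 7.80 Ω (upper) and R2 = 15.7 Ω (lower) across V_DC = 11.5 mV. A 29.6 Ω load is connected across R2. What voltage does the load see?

V_out ≈ 6.53 mV

The load sits in parallel with R2, giving an effective lower resistance R2' = R2·R_L/(R2+R_L) = 10.26 Ω.
Now apply the divider: V_out = 11.5 × 0.5681 = 6.533 mV.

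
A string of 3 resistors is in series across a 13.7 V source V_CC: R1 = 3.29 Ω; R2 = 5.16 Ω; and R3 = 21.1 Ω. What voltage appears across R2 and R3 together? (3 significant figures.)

Total series resistance ΣR = 3.29 + 5.16 + 21.1 = 29.55 Ω.
R_{R2..R3} = 5.16 + 21.1 = 26.26 Ω.
Voltage divider: V = V_CC · (26.26 / 29.55) = 13.7 × 0.8887 = 12.17 V.

V ≈ 12.2 V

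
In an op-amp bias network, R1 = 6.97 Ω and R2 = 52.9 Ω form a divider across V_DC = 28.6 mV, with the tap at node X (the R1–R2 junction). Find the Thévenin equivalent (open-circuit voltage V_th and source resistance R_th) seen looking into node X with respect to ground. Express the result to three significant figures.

V_th ≈ 25.3 mV, R_th ≈ 6.16 Ω

V_th is the unloaded tap voltage: V_DC · R2/(R1+R2) = 28.6 × 0.8836 = 25.27 mV.
With V_DC suppressed (replaced by a short), R_th = R1 ‖ R2 = (6.970 × 52.9)/(6.970 + 52.9) = 6.159 Ω.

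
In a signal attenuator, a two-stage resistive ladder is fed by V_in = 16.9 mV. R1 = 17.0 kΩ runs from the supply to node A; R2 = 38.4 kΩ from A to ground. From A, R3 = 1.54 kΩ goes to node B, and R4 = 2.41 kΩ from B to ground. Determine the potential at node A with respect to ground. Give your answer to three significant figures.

Looking into the second stage from A: R3 + R4 = 3.950 kΩ appears in parallel with R2.
Effective lower resistance at A: R2 ‖ 3.950 = 3.582 kΩ.
V_A = 16.9 × 3.582/(17.0 + 3.582) = 2.941 mV.

V_A ≈ 2.94 mV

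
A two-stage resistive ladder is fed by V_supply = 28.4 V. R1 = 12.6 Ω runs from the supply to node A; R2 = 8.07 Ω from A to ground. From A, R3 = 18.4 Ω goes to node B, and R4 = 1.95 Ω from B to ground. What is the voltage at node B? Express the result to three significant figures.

V_B ≈ 0.856 V

Looking into the second stage from A: R3 + R4 = 20.35 Ω appears in parallel with R2.
R2 ‖ (R3+R4) = 5.778 Ω.
V_A = 28.4 × 5.778/(12.6 + 5.778) = 8.929 V.
V_B = V_A × 0.09582 = 0.8556 V.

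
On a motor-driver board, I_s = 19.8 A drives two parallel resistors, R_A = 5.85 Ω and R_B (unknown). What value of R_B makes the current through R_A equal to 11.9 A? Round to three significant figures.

In a two-way split, I_A/I_s = R_B/(R_A + R_B).
11.9/19.8 = R_B/(R_A + R_B) → R_B = R_A · (0.6010)/(1 − 0.6010) = 5.85 × 1.506 = 8.812 Ω.

R_B ≈ 8.81 Ω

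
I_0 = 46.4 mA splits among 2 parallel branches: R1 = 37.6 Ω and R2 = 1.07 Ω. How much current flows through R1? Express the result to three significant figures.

I ≈ 1.28 mA

Two-branch current divider: I_k = I_0 · R_other/(R_1 + R_2).
So I = 46.4 × 1.07/38.67 = 1.284 mA.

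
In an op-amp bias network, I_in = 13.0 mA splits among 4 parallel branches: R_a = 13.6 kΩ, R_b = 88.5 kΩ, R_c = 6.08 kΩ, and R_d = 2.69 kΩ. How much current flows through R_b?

ΣG = 1/13.6 + 1/88.5 + 1/6.08 + 1/2.69 = 0.6210.
R_b takes the fraction G_k/ΣG = 0.01130/0.6210 = 0.01819, so I = 13.0 × 0.01819 = 0.2365 mA.

I ≈ 0.237 mA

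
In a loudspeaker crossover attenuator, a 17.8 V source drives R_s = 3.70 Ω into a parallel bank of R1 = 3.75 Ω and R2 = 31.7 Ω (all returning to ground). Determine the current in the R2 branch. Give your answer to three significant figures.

Equivalent of the parallel group: R_p = 3.353 Ω.
V_A = 17.8 × 3.353/7.053 = 8.463 V.
I(R2) = V_A / R2 = 8.463/31.7 = 0.2670 A.
(Equivalently: I_total = 2.524 A, then current-divider fraction G_k/ΣG = 0.1058.)

I ≈ 0.267 A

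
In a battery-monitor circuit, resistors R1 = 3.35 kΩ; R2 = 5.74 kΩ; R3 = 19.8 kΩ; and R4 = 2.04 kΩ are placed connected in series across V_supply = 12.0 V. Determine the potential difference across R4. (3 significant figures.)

ΣR = 3.35 + 5.74 + 19.8 + 2.04 = 30.93 kΩ.
V = V_supply · R/ΣR = 12.0 × 0.06596 = 0.7915 V.

V ≈ 0.791 V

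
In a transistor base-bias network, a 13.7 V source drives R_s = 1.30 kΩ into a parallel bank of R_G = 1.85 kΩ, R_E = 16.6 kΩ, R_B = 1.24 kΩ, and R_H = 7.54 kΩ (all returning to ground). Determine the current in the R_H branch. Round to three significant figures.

Equivalent of the parallel group: R_p = 0.6494 kΩ.
Node voltage V_A = V_DC · R_p/(R_s + R_p) = 13.7 × 0.3331 = 4.564 V.
I(R_H) = V_A / R_H = 4.564/7.54 = 0.6053 mA.
(Check via current divider: I_total = 7.028 mA; share G_k/ΣG = 0.08613 → same result.)

I ≈ 0.605 mA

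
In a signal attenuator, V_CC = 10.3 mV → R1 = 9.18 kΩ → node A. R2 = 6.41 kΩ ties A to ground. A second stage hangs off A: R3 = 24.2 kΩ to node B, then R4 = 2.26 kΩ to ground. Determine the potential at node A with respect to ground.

V_A ≈ 3.71 mV

The second stage (R3 + R4 = 26.46 kΩ) loads node A in parallel with R2.
R2 ‖ (R3+R4) = 5.160 kΩ.
So V_A = 10.3 × 0.3598 = 3.706 mV.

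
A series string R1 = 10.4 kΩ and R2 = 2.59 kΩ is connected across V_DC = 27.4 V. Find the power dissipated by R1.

The common current is I = 27.4/12.99 = 2.109 mA.
V(R1) = I·R = 21.94 V; P = V·I = 21.94 × 2.109 = 46.27 mW.

P ≈ 46.3 mW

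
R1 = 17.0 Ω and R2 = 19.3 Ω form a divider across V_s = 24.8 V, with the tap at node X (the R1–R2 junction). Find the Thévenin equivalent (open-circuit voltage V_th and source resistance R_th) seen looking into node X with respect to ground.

V_th ≈ 13.2 V, R_th ≈ 9.04 Ω

Open-circuit (no load on X): V_th = V_s · R2/(R1 + R2) = 24.8 × 19.3/(17.00 + 19.3) = 13.19 V.
Looking into X with the source shorted: R_th = R1·R2/(R1+R2) = 17.00 × 19.3/36.30 = 9.039 Ω.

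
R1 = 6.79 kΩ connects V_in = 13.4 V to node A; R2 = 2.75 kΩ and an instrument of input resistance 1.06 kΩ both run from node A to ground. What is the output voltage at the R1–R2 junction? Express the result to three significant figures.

V_out ≈ 1.36 V

The load sits in parallel with R2, giving an effective lower resistance R2' = R2·R_L/(R2+R_L) = 0.7651 kΩ.
Then V_out = V_in · R2'/(R1 + R2') = 13.4 × 0.7651/7.555 = 1.357 V.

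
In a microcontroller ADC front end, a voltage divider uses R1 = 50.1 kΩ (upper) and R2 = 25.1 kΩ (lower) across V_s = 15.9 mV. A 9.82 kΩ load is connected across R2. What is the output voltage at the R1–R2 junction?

First combine the lower leg with the load: R2 ‖ R_L = 7.058 kΩ.
Voltage divider with the loaded lower leg: V_out = 15.9 × 7.058/(50.1 + 7.058) = 15.9 × 0.1235 = 1.963 mV.
(Unloaded it would be 5.31 mV; the load pulls it down.)

V_out ≈ 1.96 mV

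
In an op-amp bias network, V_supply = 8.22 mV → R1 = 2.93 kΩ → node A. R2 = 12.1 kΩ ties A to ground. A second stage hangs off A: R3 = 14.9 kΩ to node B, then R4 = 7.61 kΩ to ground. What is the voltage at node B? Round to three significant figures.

V_B ≈ 2.03 mV

Node A sees R2 in parallel with the series input of stage 2, R3 + R4 = 22.51 kΩ.
R2 ‖ (R3+R4) = 7.870 kΩ.
V_A = 8.22 × 7.870/(2.93 + 7.870) = 5.990 mV.
V_B = V_A × 0.3381 = 2.025 mV.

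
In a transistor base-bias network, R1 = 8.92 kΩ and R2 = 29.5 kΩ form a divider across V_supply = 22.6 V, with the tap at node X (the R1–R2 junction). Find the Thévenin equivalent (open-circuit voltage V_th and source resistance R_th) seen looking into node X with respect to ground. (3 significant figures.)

V_th ≈ 17.4 V, R_th ≈ 6.85 kΩ

Open-circuit (no load on X): V_th = V_supply · R2/(R1 + R2) = 22.6 × 29.5/(8.920 + 29.5) = 17.35 V.
Looking into X with the source shorted: R_th = R1·R2/(R1+R2) = 8.920 × 29.5/38.42 = 6.849 kΩ.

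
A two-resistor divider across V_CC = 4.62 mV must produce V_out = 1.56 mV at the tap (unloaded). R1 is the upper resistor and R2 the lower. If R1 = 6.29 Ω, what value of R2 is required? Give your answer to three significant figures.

R2 ≈ 3.21 Ω

Required fraction k = V_out/V_CC = 0.3377.
R2 = R1 · 0.3377/(1 − 0.3377) = 3.207 Ω.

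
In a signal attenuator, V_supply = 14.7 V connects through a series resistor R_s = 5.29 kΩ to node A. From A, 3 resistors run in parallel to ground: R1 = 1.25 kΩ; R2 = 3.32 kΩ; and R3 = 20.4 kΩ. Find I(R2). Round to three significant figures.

Combine the parallel branches: R_p = (1/1.25 + 1/3.32 + 1/20.4)⁻¹ = 0.8694 kΩ.
V_A by voltage divider: V_A = 14.7 × 0.8694/(5.29 + 0.8694) = 2.075 V.
I(R2) = V_A / R2 = 2.075/3.32 = 0.6250 mA.
(Check via current divider: I_total = 2.387 mA; share G_k/ΣG = 0.2619 → same result.)

I ≈ 0.625 mA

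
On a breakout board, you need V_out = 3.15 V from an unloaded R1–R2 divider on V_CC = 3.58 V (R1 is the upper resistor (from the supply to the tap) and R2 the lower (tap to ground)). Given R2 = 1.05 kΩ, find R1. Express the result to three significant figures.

R1 ≈ 0.143 kΩ

Required fraction k = V_out/V_CC = 0.8799.
R1 = R2·(1/k − 1) = 1.05 × 0.1365 = 0.1433 kΩ.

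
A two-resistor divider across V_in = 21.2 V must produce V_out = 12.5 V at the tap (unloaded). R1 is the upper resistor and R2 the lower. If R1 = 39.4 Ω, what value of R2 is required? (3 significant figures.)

The divider ratio is R2/(R1+R2) = 12.5/21.2 = 0.5896.
Rearranging, R2 = R1·k/(1−k) = 39.4 × 1.437 = 56.61 Ω.

R2 ≈ 56.6 Ω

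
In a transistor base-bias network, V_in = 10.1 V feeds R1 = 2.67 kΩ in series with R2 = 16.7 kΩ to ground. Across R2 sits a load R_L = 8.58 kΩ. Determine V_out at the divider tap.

First combine the lower leg with the load: R2 ‖ R_L = 5.668 kΩ.
Then V_out = V_in · R2'/(R1 + R2') = 10.1 × 5.668/8.338 = 6.866 V.
(Unloaded it would be 8.71 V; the load pulls it down.)

V_out ≈ 6.87 V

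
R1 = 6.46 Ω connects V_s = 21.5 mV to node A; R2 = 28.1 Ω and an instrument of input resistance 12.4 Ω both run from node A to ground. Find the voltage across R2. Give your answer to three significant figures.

The load sits in parallel with R2, giving an effective lower resistance R2' = R2·R_L/(R2+R_L) = 8.603 Ω.
Voltage divider with the loaded lower leg: V_out = 21.5 × 8.603/(6.46 + 8.603) = 21.5 × 0.5711 = 12.28 mV.

V_out ≈ 12.3 mV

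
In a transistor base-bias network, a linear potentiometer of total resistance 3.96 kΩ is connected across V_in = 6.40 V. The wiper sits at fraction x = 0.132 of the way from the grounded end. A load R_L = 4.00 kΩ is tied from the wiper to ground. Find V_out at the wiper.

The pot divides into 3.437 kΩ above the wiper and 0.5227 kΩ below.
(x·R_p) ‖ R_L = 0.4623 kΩ.
Loaded-divider output: V_out = 6.40 × 0.1186 = 0.7587 V.
(Unloaded: V_out = x·V_in = 0.845 V.)

V_out ≈ 0.759 V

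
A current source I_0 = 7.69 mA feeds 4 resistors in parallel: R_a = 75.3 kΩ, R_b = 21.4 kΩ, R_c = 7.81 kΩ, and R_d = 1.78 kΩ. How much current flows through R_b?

Conductances: ΣG = 1/75.3 + 1/21.4 + 1/7.81 + 1/1.78 = 0.7498 (1/kΩ).
By the current-divider rule, I = I_0 · G_k/ΣG = 7.69 × 0.06232 = 0.4792 mA.

I ≈ 0.479 mA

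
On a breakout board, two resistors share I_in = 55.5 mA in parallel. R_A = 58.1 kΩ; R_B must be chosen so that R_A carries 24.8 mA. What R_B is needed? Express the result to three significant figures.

Two-branch current divider: I_A = I_in · R_B/(R_A + R_B).
With f = 0.4468, R_B = R_A · f/(1−f) = 58.1 × 0.8078 = 46.93 kΩ.

R_B ≈ 46.9 kΩ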